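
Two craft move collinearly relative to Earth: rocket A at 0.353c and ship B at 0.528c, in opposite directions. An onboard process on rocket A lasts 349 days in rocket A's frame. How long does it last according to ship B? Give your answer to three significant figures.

521 days

Speed of rocket A in ship B's frame: u = (v_A + v_B)/(1 + v_A v_B/c²) = (0.353 + 0.528)/(1 + 0.353×0.528) = 0.881/1.186384 = 0.74259; |u| = 0.74259c.
γ for this relative speed: γ = 1/√(1 − 0.55144) = 1.4931.
Rocket A's interval is proper; time dilation gives Δt_B = γΔτ = 1.4931 × 349 days = 521 days.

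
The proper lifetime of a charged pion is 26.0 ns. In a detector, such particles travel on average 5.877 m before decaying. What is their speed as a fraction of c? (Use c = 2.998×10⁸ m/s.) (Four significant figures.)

Lab distance = (lab lifetime)·v = γτ·βc, so βγ = d/(cτ) = 5.877/(2.998×10⁸ × 2.600×10^-8) = 0.75396.
With βγ = 0.75396: γ² = 1 + (βγ)² = 1.568456, and β = (βγ)/γ = 0.75396/1.25238 = 0.6020.

0.6020c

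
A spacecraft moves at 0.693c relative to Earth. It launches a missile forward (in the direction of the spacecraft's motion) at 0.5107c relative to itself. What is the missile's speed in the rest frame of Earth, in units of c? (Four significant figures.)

0.8891c

In units of c, u = (u' + v)/(1 + u'v) with u' = 0.5107 and v = 0.693.
Numerator: 0.5107 + 0.693 = 1.2037. Denominator: 1 + (0.5107)(0.693) = 1.3539151.
u = 1.2037/1.3539151 = 0.88905, so the speed is 0.8891c.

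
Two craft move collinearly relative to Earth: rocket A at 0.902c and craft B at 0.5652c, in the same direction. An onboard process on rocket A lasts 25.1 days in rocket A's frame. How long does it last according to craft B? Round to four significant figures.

Speed of rocket A in craft B's frame: u = (v_A − v_B)/(1 − v_A v_B/c²) = (0.902 − 0.5652)/(1 − 0.902×0.5652) = 0.3368/0.4901896 = 0.68708; |u| = 0.68708c.
At |u| = 0.68708c, γ = (1 − 0.472079)^(−1/2) = 1.3763.
Rocket A's interval is proper; time dilation gives Δt_B = γΔτ = 1.3763 × 25.1 days = 34.55 days.

34.55 days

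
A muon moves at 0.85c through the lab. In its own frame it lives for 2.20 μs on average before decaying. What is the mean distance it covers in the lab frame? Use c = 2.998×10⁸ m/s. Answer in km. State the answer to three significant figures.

1.06 km

Lorentz factor: γ = (1 − 0.7225)^(−1/2) = 1.8983.
Lab-frame lifetime: Δt = γτ = 1.8983 × 2.20 μs = 4.1763 μs.
Distance: d = vΔt = 0.85 × 2.998×10⁸ m/s × 4.1763×10^-6 s = 1060 m = 1.06 km.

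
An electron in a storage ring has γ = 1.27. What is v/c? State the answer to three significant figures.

0.616

β = √(1 − 1/γ²) = √(1 − 1/1.6129) = √0.379999 = 0.616.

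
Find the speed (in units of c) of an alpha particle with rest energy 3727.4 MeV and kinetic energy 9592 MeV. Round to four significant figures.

0.9600c

γ = 1 + K/(mc²) = 1 + 9592/3727.4 = 3.5734.
β = √(1 − 1/γ²) = √(1 − 0.0783135) = √0.9216865 = 0.9600.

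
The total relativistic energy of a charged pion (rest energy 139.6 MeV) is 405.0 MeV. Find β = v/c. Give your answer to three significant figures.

0.939

Total energy E = γmc² gives γ = 405.0/139.6 = 2.9011.
Hence β = √(1 − 1/γ²) = √(1 − 0.118816) = √0.881184 = 0.939.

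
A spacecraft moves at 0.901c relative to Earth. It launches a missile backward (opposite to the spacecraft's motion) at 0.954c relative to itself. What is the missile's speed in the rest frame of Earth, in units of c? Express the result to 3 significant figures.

Relativistic velocity addition: u = (u' + v)/(1 + u'v/c²), with u' = −0.954c and v = 0.901c.
Numerator: −0.954 + 0.901 = −0.053. Denominator: 1 + (−0.954)(0.901) = 0.140446.
u = −0.053/0.140446 = −0.37737, so the speed is 0.377c.

0.377c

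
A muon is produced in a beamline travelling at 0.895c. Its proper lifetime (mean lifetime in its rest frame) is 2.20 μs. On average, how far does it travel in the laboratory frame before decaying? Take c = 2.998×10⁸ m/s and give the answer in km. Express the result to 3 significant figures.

1.32 km

With β = 0.895, γ = 1/√(1 − 0.895²) = 1/√0.198975 = 2.2418.
Lab-frame lifetime: Δt = γτ = 2.2418 × 2.20 μs = 4.932 μs.
Distance: d = vΔt = 0.895 × 2.998×10⁸ m/s × 4.9320×10^-6 s = 1320 m = 1.32 km.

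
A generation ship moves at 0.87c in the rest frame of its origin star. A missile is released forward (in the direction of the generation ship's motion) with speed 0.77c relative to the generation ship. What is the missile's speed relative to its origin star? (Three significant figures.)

In units of c, u = (u' + v)/(1 + u'v) with u' = 0.77 and v = 0.87.
Numerator: 0.77 + 0.87 = 1.64. Denominator: 1 + (0.77)(0.87) = 1.6699.
u = 1.64/1.6699 = 0.98209, so the speed is 0.982c.

0.982c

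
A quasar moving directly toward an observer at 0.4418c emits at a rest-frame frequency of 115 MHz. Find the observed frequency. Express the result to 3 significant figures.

Relativistic Doppler (source moving toward): f_obs = f_src · √((1+β)/(1−β)).
With β = 0.4418: factor = √(1.4418/0.5582) = 1.6072.
f_obs = 115 × 1.6072 = 185 MHz.

185 MHz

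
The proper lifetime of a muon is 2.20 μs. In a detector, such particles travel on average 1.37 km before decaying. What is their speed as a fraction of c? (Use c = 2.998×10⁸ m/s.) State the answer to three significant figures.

Let x = d/(cτ) = 1370 m / (2.998×10⁸ m/s × 2.200×10^-6 s) = 2.0771. Since d = βγcτ, x = βγ = β/√(1−β²).
Solving: β² = x²/(1+x²) = 4.31434/5.31434 = 0.81183, so β = 0.901.

0.901c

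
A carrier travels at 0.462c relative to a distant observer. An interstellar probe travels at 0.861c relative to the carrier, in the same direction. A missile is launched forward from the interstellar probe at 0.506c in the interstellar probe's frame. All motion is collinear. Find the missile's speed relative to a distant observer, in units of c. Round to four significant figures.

Apply u = (u'+v)/(1+u'v) twice. Missile in the carrier frame: (0.506+0.861)/(1+0.506·0.861) = 1.367/1.435666 = 0.95217c.
That velocity, transformed to the rest frame of a distant observer: (0.95217+0.462)/(1+0.95217·0.462) = 1.41417/1.43990254 = 0.98213c.

0.9821c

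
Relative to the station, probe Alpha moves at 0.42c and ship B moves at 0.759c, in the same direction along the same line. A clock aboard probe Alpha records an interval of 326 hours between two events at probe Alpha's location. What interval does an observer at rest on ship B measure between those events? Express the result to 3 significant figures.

The velocity of probe Alpha relative to ship B is (0.42 − 0.759)c / (1 − 0.42×0.759) = −0.49764c; relative speed 0.49764c.
γ for this relative speed: γ = 1/√(1 − 0.247646) = 1.1529.
Probe Alpha's interval is proper; time dilation gives Δt_B = γΔτ = 1.1529 × 326 hours = 376 hours.

376 hours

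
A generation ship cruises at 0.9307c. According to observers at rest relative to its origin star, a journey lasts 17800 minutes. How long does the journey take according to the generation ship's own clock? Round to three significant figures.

γ = 1/√(1 − β²) = 1/√(1 − 0.86620249) = 1/√0.13379751 = 1/0.365783 = 2.7339.
The moving clock records proper time: Δτ = Δt/γ = 17800/2.7339 = 6510 minutes.

6510 minutes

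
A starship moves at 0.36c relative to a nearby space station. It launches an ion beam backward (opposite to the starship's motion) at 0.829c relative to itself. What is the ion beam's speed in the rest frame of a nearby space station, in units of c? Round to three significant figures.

In units of c, u = (u' + v)/(1 + u'v) with u' = −0.829 and v = 0.36.
Numerator: −0.829 + 0.36 = −0.469. Denominator: 1 + (−0.829)(0.36) = 0.70156.
u = −0.469/0.70156 = −0.66851, so the speed is 0.669c.

0.669c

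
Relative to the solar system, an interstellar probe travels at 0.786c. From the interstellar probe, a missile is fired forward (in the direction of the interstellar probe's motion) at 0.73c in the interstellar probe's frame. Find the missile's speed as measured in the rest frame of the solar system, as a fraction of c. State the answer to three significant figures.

Relativistic velocity addition: u = (u' + v)/(1 + u'v/c²), with u' = 0.73c and v = 0.786c.
Numerator: 0.73 + 0.786 = 1.516. Denominator: 1 + (0.73)(0.786) = 1.57378.
u = 1.516/1.57378 = 0.96329, so the speed is 0.963c.

0.963c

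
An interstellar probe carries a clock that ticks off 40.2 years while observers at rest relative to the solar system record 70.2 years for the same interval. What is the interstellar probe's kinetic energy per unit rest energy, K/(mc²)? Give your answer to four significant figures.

0.7463

From Δt = γΔτ: γ = 70.2/40.2 = 1.74627.
Since K = (γ−1)mc², K/(mc²) = 1.74627 − 1 = 0.7463.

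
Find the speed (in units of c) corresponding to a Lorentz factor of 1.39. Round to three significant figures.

0.695c

β = √(1 − 1/γ²) = √(1 − 1/1.9321) = √0.482428 = 0.695.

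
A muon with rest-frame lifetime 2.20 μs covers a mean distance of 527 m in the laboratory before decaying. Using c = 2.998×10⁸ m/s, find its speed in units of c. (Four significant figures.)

Let x = d/(cτ) = 527.0 m / (2.998×10⁸ m/s × 2.200×10^-6 s) = 0.79902. Since d = βγcτ, x = βγ = β/√(1−β²).
Solving: β² = x²/(1+x²) = 0.638433/1.638433 = 0.389661, so β = 0.6242.

0.6242c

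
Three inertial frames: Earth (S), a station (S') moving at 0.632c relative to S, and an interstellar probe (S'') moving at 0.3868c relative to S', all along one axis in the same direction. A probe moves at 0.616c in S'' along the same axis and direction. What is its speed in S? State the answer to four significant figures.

0.9537c

Compose velocities in two stages. Stage 1 (into S'): u₁ = (0.616+0.3868)/(1+0.616×0.3868) = 0.80984.
Stage 2 (into S): u = (0.80984+0.632)/(1+0.80984×0.632) = 0.95371, so the speed is 0.9537c.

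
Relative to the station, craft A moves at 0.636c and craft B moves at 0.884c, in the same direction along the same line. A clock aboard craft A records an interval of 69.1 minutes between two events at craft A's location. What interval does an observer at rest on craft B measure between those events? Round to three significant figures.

Transform craft A's velocity into craft B's frame: (0.636 − 0.884)/(1 − 0.636·0.884) = −0.248/0.437776, so the relative speed is 0.5665c.
At |u| = 0.5665c, γ = (1 − 0.320922)^(−1/2) = 1.2135.
Craft A's interval is proper; time dilation gives Δt_B = γΔτ = 1.2135 × 69.1 minutes = 83.9 minutes.

83.9 minutes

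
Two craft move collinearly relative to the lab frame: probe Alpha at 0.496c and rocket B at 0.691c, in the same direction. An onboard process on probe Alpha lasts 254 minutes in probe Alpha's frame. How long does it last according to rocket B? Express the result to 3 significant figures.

266 minutes

Speed of probe Alpha in rocket B's frame: u = (v_A − v_B)/(1 − v_A v_B/c²) = (0.496 − 0.691)/(1 − 0.496×0.691) = −0.195/0.657264 = −0.29668; |u| = 0.29668c.
γ for this relative speed: γ = 1/√(1 − 0.088019) = 1.0471.
The clock on probe Alpha records proper time, so rocket B measures Δt = γΔτ = 1.0471 × 254 = 266 minutes.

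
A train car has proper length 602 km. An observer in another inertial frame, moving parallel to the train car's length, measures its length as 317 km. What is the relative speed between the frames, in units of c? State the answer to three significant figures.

0.850c

Length contraction gives γ = L₀/L = 602/317 = 1.8991.
β = √(1 − 1/γ²) = √0.722729 = 0.850.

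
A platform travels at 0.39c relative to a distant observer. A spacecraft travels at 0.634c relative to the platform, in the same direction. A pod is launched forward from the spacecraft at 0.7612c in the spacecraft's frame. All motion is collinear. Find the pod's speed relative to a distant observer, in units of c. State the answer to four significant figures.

Compose velocities in two stages. Stage 1 (into S'): u₁ = (0.7612+0.634)/(1+0.7612×0.634) = 0.94105.
Stage 2 (into S): u = (0.94105+0.39)/(1+0.94105×0.39) = 0.97369, so the speed is 0.9737c.

0.9737c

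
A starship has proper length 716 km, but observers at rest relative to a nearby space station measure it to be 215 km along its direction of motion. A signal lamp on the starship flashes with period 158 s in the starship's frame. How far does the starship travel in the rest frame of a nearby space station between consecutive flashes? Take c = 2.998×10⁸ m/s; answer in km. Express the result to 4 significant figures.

Length contraction gives γ = L₀/L = 716/215 = 3.33023.
β = √(1 − 1/γ²) = 0.95385. Lab-frame period = γτ = 3.33023×158 s = 526.18 s. Distance = βc × γτ = 0.95385 × 2.998×10⁸ m/s × 526.18 s = 1.5047×10^11 m = 1.505×10^8 km.

1.505×10^8 km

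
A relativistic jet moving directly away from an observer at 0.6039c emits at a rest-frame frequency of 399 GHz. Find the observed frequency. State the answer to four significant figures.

198.3 GHz

Relativistic Doppler (source moving away): f_obs = f_src · √((1−β)/(1+β)).
With β = 0.6039: factor = √(0.3961/1.6039) = 0.49695.
f_obs = 399 × 0.49695 = 198.3 GHz.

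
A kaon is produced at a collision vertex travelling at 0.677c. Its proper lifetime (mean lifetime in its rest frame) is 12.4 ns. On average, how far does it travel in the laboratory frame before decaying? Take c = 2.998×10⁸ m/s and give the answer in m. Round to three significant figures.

3.42 m

With β = 0.677, γ = 1/√(1 − 0.677²) = 1/√0.541671 = 1.3587.
Lab-frame lifetime: Δt = γτ = 1.3587 × 12.4 ns = 16.848 ns.
Distance: d = vΔt = 0.677 × 2.998×10⁸ m/s × 1.6848×10^-8 s = 3.42 m.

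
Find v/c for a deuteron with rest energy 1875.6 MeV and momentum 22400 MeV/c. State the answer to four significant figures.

pc/(mc²) = 22400/1875.6 = 11.943 = βγ = β/√(1−β²).
So β² = x²/(1 + x²) with x = 11.943: x² = 142.635, β² = 142.635/143.635 = 0.993038, β = 0.9965.

0.9965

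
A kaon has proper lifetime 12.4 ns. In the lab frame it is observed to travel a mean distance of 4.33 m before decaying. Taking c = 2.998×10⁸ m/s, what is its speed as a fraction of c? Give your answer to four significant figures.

Let x = d/(cτ) = 4.330 m / (2.998×10⁸ m/s × 1.240×10^-8 s) = 1.1648. Since d = βγcτ, x = βγ = β/√(1−β²).
Solving: β² = x²/(1+x²) = 1.35676/2.35676 = 0.575689, so β = 0.7587.

0.7587c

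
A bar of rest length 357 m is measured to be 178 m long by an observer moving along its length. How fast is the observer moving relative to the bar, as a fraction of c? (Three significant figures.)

Length contraction gives γ = L₀/L = 357/178 = 2.0056.
β = √(1 − 1/γ²) = √0.751394 = 0.867.

0.867c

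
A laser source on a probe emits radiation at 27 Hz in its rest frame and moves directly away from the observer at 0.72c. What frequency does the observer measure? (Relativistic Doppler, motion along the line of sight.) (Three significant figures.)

Relativistic Doppler (source moving away): f_obs = f_src · √((1−β)/(1+β)).
With β = 0.72: factor = √(0.28/1.72) = 0.40347.
f_obs = 27 × 0.40347 = 10.9 Hz.

10.9 Hz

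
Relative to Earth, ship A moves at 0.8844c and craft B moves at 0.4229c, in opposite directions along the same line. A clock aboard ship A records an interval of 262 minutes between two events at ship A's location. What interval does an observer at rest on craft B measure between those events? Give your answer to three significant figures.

851 minutes

The velocity of ship A relative to craft B is (0.8844 + 0.4229)c / (1 + 0.8844×0.4229) = 0.95145c; relative speed 0.95145c.
γ for this relative speed: γ = 1/√(1 − 0.905257) = 3.2488.
The clock on ship A records proper time, so craft B measures Δt = γΔτ = 3.2488 × 262 = 851 minutes.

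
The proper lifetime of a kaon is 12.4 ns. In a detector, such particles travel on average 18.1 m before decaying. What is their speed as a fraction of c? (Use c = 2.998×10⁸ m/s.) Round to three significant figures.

d = βγcτ ⇒ βγ = d/(cτ) = 18.10 m / (3.71752 m) = 4.8688.
β = (βγ)/√(1+(βγ)²) = 4.8688/√24.7052 = 0.980.

0.980c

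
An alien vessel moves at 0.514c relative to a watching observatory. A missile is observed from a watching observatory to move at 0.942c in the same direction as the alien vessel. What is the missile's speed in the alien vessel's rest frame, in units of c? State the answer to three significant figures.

Transform to the alien vessel's frame: u' = (u − v)/(1 − uv/c²).
u' = (0.942 − 0.514)/(1 − 0.942×0.514) = 0.428/0.515812 = 0.82976.
Speed in the alien vessel's frame: 0.830c (in the same direction).

0.830c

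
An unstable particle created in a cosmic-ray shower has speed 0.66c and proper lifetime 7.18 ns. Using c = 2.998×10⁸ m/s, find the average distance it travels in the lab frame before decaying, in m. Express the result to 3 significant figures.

1.89 m

With β = 0.66, γ = 1/√(1 − 0.66²) = 1/√0.5644 = 1.3311.
Lab-frame lifetime: Δt = γτ = 1.3311 × 7.18 ns = 9.5573 ns.
Distance: d = vΔt = 0.66 × 2.998×10⁸ m/s × 9.5573×10^-9 s = 1.89 m.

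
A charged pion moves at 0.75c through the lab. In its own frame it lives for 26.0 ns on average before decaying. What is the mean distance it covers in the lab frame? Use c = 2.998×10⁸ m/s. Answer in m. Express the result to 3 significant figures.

With β = 0.75, γ = 1/√(1 − 0.75²) = 1/√0.4375 = 1.5119.
Lab-frame lifetime: Δt = γτ = 1.5119 × 26.0 ns = 39.309 ns.
Distance: d = vΔt = 0.75 × 2.998×10⁸ m/s × 3.9309×10^-8 s = 8.84 m.

8.84 m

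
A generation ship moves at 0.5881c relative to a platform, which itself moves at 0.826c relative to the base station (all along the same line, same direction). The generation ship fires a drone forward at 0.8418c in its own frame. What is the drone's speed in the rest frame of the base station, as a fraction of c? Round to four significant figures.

Apply u = (u'+v)/(1+u'v) twice. Drone in the platform frame: (0.8418+0.5881)/(1+0.8418·0.5881) = 1.4299/1.49506258 = 0.95641c.
That velocity, transformed to the rest frame of the base station: (0.95641+0.826)/(1+0.95641·0.826) = 1.78241/1.78999466 = 0.99576c.

0.9958c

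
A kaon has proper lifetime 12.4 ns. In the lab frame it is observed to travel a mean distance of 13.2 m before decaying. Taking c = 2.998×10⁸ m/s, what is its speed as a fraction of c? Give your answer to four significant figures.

0.9626c

Lab distance = (lab lifetime)·v = γτ·βc, so βγ = d/(cτ) = 13.20/(2.998×10⁸ × 1.240×10^-8) = 3.5508.
With βγ = 3.5508: γ² = 1 + (βγ)² = 13.6082, and β = (βγ)/γ = 3.5508/3.68893 = 0.9626.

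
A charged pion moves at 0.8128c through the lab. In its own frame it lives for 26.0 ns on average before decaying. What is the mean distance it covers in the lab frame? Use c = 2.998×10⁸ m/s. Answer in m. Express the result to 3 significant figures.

10.9 m

Lorentz factor: γ = (1 − 0.66064384)^(−1/2) = 1.7166.
Lab-frame lifetime: Δt = γτ = 1.7166 × 26.0 ns = 44.632 ns.
Distance: d = vΔt = 0.8128 × 2.998×10⁸ m/s × 4.4632×10^-8 s = 10.9 m.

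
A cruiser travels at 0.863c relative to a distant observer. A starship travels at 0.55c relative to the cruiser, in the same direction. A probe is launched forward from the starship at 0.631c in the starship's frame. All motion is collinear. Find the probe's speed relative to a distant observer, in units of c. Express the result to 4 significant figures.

0.9904c

Compose velocities in two stages. Stage 1 (into S'): u₁ = (0.631+0.55)/(1+0.631×0.55) = 0.87673.
Stage 2 (into S): u = (0.87673+0.863)/(1+0.87673×0.863) = 0.99039, so the speed is 0.9904c.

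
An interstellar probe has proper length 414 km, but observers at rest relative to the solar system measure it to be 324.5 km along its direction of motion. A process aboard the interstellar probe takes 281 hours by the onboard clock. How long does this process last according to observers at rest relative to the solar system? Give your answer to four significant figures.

γ = L₀/L = 414/324.5 = 1.27581.
The same γ dilates the second interval: 1.27581 × 281 hours = 358.5 hours.

358.5 hours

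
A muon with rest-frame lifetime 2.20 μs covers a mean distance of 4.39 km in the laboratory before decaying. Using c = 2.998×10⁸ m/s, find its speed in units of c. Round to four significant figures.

0.9889c

Lab distance = (lab lifetime)·v = γτ·βc, so βγ = d/(cτ) = 4390/(2.998×10⁸ × 2.200×10^-6) = 6.656.
With βγ = 6.656: γ² = 1 + (βγ)² = 45.3023, and β = (βγ)/γ = 6.656/6.7307 = 0.9889.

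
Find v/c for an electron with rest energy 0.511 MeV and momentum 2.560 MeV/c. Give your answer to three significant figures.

0.981

pc/(mc²) = 2.560/0.511 = 5.0098 = βγ = β/√(1−β²).
So β² = x²/(1 + x²) with x = 5.0098: x² = 25.0981, β² = 25.0981/26.0981 = 0.961683, β = 0.981.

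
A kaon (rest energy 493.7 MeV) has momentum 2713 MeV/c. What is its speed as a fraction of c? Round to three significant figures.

0.984c

pc/(mc²) = 2713/493.7 = 5.4952 = βγ = β/√(1−β²).
So β² = x²/(1 + x²) with x = 5.4952: x² = 30.1972, β² = 30.1972/31.1972 = 0.967946, β = 0.984.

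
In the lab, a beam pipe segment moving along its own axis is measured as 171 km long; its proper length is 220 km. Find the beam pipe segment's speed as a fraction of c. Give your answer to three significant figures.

Length contraction gives γ = L₀/L = 220/171 = 1.2865.
β = √(1 − 1/γ²) = √0.3958 = 0.629.

0.629c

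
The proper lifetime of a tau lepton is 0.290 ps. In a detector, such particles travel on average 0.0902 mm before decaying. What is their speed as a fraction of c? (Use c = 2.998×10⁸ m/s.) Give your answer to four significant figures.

0.7200c

Let x = d/(cτ) = 9.020×10^-5 m / (2.998×10⁸ m/s × 2.900×10^-13 s) = 1.0375. Since d = βγcτ, x = βγ = β/√(1−β²).
Solving: β² = x²/(1+x²) = 1.07641/2.07641 = 0.5184, so β = 0.7200.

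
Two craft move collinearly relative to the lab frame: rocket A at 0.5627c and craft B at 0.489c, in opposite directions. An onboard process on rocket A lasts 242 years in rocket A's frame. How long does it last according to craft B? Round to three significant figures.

428 years

Speed of rocket A in craft B's frame: u = (v_A + v_B)/(1 + v_A v_B/c²) = (0.5627 + 0.489)/(1 + 0.5627×0.489) = 1.0517/1.2751603 = 0.82476; |u| = 0.82476c.
At |u| = 0.82476c, γ = (1 − 0.680229)^(−1/2) = 1.7684.
The clock on rocket A records proper time, so craft B measures Δt = γΔτ = 1.7684 × 242 = 428 years.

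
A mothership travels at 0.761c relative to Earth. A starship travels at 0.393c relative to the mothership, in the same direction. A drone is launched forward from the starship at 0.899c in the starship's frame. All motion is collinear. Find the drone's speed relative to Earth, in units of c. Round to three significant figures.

Compose velocities in two stages. Stage 1 (into S'): u₁ = (0.899+0.393)/(1+0.899×0.393) = 0.9547.
Stage 2 (into S): u = (0.9547+0.761)/(1+0.9547×0.761) = 0.99373, so the speed is 0.994c.

0.994c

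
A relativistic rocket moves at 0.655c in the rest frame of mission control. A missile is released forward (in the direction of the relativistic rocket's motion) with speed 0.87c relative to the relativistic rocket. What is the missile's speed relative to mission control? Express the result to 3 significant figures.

Relativistic velocity addition: u = (u' + v)/(1 + u'v/c²), with u' = 0.87c and v = 0.655c.
Numerator: 0.87 + 0.655 = 1.525. Denominator: 1 + (0.87)(0.655) = 1.56985.
u = 1.525/1.56985 = 0.97143, so the speed is 0.971c.

0.971c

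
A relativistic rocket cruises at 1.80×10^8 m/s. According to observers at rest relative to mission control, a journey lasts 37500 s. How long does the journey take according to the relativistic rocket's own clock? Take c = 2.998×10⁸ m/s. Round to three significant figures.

30000 s

β = v/c = (1.80×10^8 m/s)/(2.998×10⁸ m/s) = 0.6004.
Lorentz factor: γ = (1 − 0.36048016)^(−1/2) = 1.2505.
The moving clock records proper time: Δτ = Δt/γ = 37500/1.2505 = 30000 s.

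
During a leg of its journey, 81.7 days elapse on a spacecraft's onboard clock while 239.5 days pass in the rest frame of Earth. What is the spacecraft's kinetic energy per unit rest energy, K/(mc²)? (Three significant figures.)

The time-dilation ratio gives γ = 239.5/81.7 = 2.93146.
K/(mc²) = γ − 1 = 2.93146 − 1 = 1.93.

1.93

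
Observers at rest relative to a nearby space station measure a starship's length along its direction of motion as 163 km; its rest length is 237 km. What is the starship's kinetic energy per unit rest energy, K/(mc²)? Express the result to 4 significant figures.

γ = L₀/L = 237/163 = 1.45399.
Since K = (γ−1)mc², K/(mc²) = 1.45399 − 1 = 0.4540.

0.4540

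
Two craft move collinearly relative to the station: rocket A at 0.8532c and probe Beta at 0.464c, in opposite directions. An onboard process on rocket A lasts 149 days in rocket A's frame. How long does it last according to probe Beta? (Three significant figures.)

450 days

The velocity of rocket A relative to probe Beta is (0.8532 + 0.464)c / (1 + 0.8532×0.464) = 0.94363c; relative speed 0.94363c.
At |u| = 0.94363c, γ = (1 − 0.890438)^(−1/2) = 3.0211.
Rocket A's interval is proper; time dilation gives Δt_B = γΔτ = 3.0211 × 149 days = 450 days.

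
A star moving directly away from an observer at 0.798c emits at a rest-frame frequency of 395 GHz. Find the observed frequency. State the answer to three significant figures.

132 GHz

Relativistic Doppler (source moving away): f_obs = f_src · √((1−β)/(1+β)).
With β = 0.798: factor = √(0.202/1.798) = 0.33518.
f_obs = 395 × 0.33518 = 132 GHz.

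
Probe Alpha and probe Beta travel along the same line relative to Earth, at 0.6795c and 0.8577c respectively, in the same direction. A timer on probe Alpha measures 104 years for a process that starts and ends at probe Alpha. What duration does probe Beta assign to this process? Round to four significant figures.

115.0 years

Transform probe Alpha's velocity into probe Beta's frame: (0.6795 − 0.8577)/(1 − 0.6795·0.8577) = −0.1782/0.41719285, so the relative speed is 0.42714c.
γ for this relative speed: γ = 1/√(1 − 0.182449) = 1.106.
The clock on probe Alpha records proper time, so probe Beta measures Δt = γΔτ = 1.106 × 104 = 115.0 years.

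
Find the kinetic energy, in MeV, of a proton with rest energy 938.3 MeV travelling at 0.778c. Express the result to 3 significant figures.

β² = 0.605284, so γ = 1/√0.394716 = 1.59169.
Kinetic energy: K = (γ − 1)mc² = (1.59169 − 1) × 938.3 MeV = 0.59169 × 938.3 = 555 MeV.

555 MeV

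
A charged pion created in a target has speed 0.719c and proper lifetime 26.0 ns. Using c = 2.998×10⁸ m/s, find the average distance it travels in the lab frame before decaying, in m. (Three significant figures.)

γ = 1/√(1 − β²) = 1/√(1 − 0.516961) = 1/√0.483039 = 1/0.69501 = 1.4388.
Lab-frame lifetime: Δt = γτ = 1.4388 × 26.0 ns = 37.409 ns.
Distance: d = vΔt = 0.719 × 2.998×10⁸ m/s × 3.7409×10^-8 s = 8.06 m.

8.06 m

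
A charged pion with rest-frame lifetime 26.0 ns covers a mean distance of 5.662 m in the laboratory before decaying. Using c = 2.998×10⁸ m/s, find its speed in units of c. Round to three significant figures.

Lab distance = (lab lifetime)·v = γτ·βc, so βγ = d/(cτ) = 5.662/(2.998×10⁸ × 2.600×10^-8) = 0.72638.
With βγ = 0.72638: γ² = 1 + (βγ)² = 1.527628, and β = (βγ)/γ = 0.72638/1.23597 = 0.588.

0.588c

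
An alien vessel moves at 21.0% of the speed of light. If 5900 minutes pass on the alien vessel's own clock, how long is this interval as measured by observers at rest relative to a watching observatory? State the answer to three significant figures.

β² = 0.0441, so γ = 1/√0.9559 = 1.0228.
The onboard clock measures proper time, so the interval in the rest frame of a watching observatory is dilated: Δt = γ·Δτ = 1.0228 × 5900 minutes = 6030 minutes.

6030 minutes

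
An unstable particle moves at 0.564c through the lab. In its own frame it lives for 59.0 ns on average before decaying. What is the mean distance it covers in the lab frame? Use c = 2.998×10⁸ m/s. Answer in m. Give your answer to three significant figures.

12.1 m

Lorentz factor: γ = (1 − 0.318096)^(−1/2) = 1.211.
Lab-frame lifetime: Δt = γτ = 1.211 × 59.0 ns = 71.449 ns.
Distance: d = vΔt = 0.564 × 2.998×10⁸ m/s × 7.1449×10^-8 s = 12.1 m.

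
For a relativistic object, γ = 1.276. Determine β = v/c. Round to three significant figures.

0.621

β = √(1 − 1/γ²) = √(1 − 1/1.628176) = √0.385816 = 0.621.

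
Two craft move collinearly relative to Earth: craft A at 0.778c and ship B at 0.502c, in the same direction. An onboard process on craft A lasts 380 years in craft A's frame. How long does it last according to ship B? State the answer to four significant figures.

The velocity of craft A relative to ship B is (0.778 − 0.502)c / (1 − 0.778×0.502) = 0.45287c; relative speed 0.45287c.
γ for this relative speed: γ = 1/√(1 − 0.205091) = 1.1216.
The clock on craft A records proper time, so ship B measures Δt = γΔτ = 1.1216 × 380 = 426.2 years.

426.2 years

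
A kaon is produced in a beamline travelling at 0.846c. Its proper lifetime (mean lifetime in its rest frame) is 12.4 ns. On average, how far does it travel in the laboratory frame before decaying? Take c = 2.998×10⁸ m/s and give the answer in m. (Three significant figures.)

With β = 0.846, γ = 1/√(1 − 0.846²) = 1/√0.284284 = 1.8755.
Lab-frame lifetime: Δt = γτ = 1.8755 × 12.4 ns = 23.256 ns.
Distance: d = vΔt = 0.846 × 2.998×10⁸ m/s × 2.3256×10^-8 s = 5.90 m.

5.90 m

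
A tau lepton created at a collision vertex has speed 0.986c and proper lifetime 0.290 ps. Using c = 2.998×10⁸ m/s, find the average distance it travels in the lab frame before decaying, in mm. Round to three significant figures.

Lorentz factor: γ = (1 − 0.972196)^(−1/2) = 5.9972.
Lab-frame lifetime: Δt = γτ = 5.9972 × 0.290 ps = 1.7392 ps.
Distance: d = vΔt = 0.986 × 2.998×10⁸ m/s × 1.7392×10^-12 s = 5.14×10^-4 m = 0.514 mm.

0.514 mm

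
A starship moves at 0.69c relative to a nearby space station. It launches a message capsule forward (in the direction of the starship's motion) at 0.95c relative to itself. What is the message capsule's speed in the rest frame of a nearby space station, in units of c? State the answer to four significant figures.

In units of c, u = (u' + v)/(1 + u'v) with u' = 0.95 and v = 0.69.
Numerator: 0.95 + 0.69 = 1.64. Denominator: 1 + (0.95)(0.69) = 1.6555.
u = 1.64/1.6555 = 0.99064, so the speed is 0.9906c.

0.9906c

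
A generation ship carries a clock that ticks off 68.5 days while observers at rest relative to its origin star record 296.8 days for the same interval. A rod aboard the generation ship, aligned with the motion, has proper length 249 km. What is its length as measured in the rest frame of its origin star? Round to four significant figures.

57.47 km

From Δt = γΔτ: γ = 296.8/68.5 = 4.33285.
The rod contracts by the same γ: 249 km / 4.33285 = 57.47 km.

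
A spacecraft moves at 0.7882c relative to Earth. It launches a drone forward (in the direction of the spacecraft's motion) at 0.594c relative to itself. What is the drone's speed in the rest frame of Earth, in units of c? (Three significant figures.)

Relativistic velocity addition: u = (u' + v)/(1 + u'v/c²), with u' = 0.594c and v = 0.7882c.
Numerator: 0.594 + 0.7882 = 1.3822. Denominator: 1 + (0.594)(0.7882) = 1.4681908.
u = 1.3822/1.4681908 = 0.94143, so the speed is 0.941c.

0.941c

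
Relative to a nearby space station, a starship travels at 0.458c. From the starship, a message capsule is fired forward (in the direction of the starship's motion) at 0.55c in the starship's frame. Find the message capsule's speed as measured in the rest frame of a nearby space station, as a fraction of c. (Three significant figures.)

0.805c

Relativistic velocity addition: u = (u' + v)/(1 + u'v/c²), with u' = 0.55c and v = 0.458c.
Numerator: 0.55 + 0.458 = 1.008. Denominator: 1 + (0.55)(0.458) = 1.2519.
u = 1.008/1.2519 = 0.80518, so the speed is 0.805c.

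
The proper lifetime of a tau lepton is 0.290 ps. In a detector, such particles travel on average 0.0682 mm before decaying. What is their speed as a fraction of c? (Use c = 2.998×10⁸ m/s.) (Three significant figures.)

0.617c

d = βγcτ ⇒ βγ = d/(cτ) = 6.820×10^-5 m / (8.6942×10^-5 m) = 0.78443.
β = (βγ)/√(1+(βγ)²) = 0.78443/√1.61533 = 0.617.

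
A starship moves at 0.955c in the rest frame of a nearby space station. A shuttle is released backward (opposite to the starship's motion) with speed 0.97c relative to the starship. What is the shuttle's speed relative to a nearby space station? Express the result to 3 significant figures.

0.204c

Relativistic velocity addition: u = (u' + v)/(1 + u'v/c²), with u' = −0.97c and v = 0.955c.
Numerator: −0.97 + 0.955 = −0.015. Denominator: 1 + (−0.97)(0.955) = 0.07365.
u = −0.015/0.07365 = −0.20367, so the speed is 0.204c.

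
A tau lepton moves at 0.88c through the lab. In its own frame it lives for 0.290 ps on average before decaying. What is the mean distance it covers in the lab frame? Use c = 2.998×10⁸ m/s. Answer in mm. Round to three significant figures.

0.161 mm

γ = 1/√(1 − β²) = 1/√(1 − 0.7744) = 1/√0.2256 = 1/0.474974 = 2.1054.
Lab-frame lifetime: Δt = γτ = 2.1054 × 0.290 ps = 0.61057 ps.
Distance: d = vΔt = 0.88 × 2.998×10⁸ m/s × 6.1057×10^-13 s = 1.61×10^-4 m = 0.161 mm.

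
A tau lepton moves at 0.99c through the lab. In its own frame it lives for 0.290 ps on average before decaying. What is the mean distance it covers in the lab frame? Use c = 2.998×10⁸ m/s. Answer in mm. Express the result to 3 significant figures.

Lorentz factor: γ = (1 − 0.9801)^(−1/2) = 7.0888.
Lab-frame lifetime: Δt = γτ = 7.0888 × 0.290 ps = 2.0558 ps.
Distance: d = vΔt = 0.99 × 2.998×10⁸ m/s × 2.0558×10^-12 s = 6.10×10^-4 m = 0.610 mm.

0.610 mm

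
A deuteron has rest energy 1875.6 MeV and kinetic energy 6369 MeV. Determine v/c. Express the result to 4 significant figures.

0.9738

K = (γ−1)mc², so γ = 1 + 6369/1875.6 = 4.3957.
Then v/c = √(1 − γ⁻²) = √(1 − 0.051754) = √0.948246 = 0.9738.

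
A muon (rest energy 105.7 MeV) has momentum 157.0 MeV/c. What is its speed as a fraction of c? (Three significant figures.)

βγ = pc/(mc²) = 157.0/105.7 = 1.4853.
Since γ² = 1 + (βγ)² = 3.20612, γ = √3.20612 = 1.79056, and β = (βγ)/γ = 1.4853/1.79056 = 0.830.

0.830c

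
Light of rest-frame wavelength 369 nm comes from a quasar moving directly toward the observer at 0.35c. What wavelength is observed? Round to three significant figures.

Relativistic Doppler for wavelength: λ_obs = λ_src · √((1−β)/(1+β)).
With β = 0.35: factor = √(0.65/1.35) = 0.69389.
λ_obs = 369 × 0.69389 = 256 nm.

256 nm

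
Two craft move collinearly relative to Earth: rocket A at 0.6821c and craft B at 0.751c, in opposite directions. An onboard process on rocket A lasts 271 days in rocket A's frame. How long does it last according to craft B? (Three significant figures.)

The velocity of rocket A relative to craft B is (0.6821 + 0.751)c / (1 + 0.6821×0.751) = 0.94766c; relative speed 0.94766c.
γ for this relative speed: γ = 1/√(1 − 0.898059) = 3.132.
Rocket A's interval is proper; time dilation gives Δt_B = γΔτ = 3.132 × 271 days = 849 days.

849 days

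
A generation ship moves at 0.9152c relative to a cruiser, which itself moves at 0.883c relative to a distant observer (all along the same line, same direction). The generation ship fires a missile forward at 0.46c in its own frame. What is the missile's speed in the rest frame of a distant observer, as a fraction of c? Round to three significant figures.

0.998c

Compose velocities in two stages. Stage 1 (into S'): u₁ = (0.46+0.9152)/(1+0.46×0.9152) = 0.96777.
Stage 2 (into S): u = (0.96777+0.883)/(1+0.96777×0.883) = 0.99797, so the speed is 0.998c.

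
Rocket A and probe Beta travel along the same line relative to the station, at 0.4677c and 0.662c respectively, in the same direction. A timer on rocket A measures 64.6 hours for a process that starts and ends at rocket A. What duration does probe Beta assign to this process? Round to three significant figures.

67.3 hours

Transform rocket A's velocity into probe Beta's frame: (0.4677 − 0.662)/(1 − 0.4677·0.662) = −0.1943/0.6903826, so the relative speed is 0.28144c.
γ for this relative speed: γ = 1/√(1 − 0.0792085) = 1.0421.
Rocket A's interval is proper; time dilation gives Δt_B = γΔτ = 1.0421 × 64.6 hours = 67.3 hours.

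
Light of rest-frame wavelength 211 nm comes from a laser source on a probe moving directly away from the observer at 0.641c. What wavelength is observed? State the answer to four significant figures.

451.1 nm

Relativistic Doppler for wavelength: λ_obs = λ_src · √((1+β)/(1−β)).
With β = 0.641: factor = √(1.641/0.359) = 2.138.
λ_obs = 211 × 2.138 = 451.1 nm.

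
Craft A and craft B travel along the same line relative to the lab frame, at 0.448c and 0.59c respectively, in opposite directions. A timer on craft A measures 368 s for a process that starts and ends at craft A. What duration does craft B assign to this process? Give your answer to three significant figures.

Transform craft A's velocity into craft B's frame: (0.448 + 0.59)/(1 + 0.448·0.59) = 1.038/1.26432, so the relative speed is 0.82099c.
At |u| = 0.82099c, γ = (1 − 0.674025)^(−1/2) = 1.7515.
Craft A's interval is proper; time dilation gives Δt_B = γΔτ = 1.7515 × 368 s = 645 s.

645 s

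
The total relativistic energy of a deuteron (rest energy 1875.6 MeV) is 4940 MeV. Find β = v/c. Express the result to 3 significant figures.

γ = E/(mc²) = 4940/1875.6 = 2.6338.
β = √(1 − 1/γ²) = √(1 − 0.144157) = √0.855843 = 0.925.

0.925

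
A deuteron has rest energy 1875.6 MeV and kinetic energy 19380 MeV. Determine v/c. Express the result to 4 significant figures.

0.9961

K = (γ−1)mc², so γ = 1 + 19380/1875.6 = 11.333.
Then v/c = √(1 − γ⁻²) = √(1 − 0.00778593) = √0.99221407 = 0.9961.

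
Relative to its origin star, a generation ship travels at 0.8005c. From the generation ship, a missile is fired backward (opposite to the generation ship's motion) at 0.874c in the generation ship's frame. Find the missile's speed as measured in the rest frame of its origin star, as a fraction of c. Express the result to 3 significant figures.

0.245c

In units of c, u = (u' + v)/(1 + u'v) with u' = −0.874 and v = 0.8005.
Numerator: −0.874 + 0.8005 = −0.0735. Denominator: 1 + (−0.874)(0.8005) = 0.300363.
u = −0.0735/0.300363 = −0.2447, so the speed is 0.245c.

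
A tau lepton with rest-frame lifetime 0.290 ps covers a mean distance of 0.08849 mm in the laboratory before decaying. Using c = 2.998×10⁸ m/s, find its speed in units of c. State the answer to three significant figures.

0.713c

Lab distance = (lab lifetime)·v = γτ·βc, so βγ = d/(cτ) = 8.849×10^-5/(2.998×10⁸ × 2.900×10^-13) = 1.0178.
With βγ = 1.0178: γ² = 1 + (βγ)² = 2.03592, and β = (βγ)/γ = 1.0178/1.42686 = 0.713.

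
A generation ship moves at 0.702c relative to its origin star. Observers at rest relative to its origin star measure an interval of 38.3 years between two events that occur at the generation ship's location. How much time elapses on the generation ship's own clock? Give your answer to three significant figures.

27.3 years

With β = 0.702, γ = 1/√(1 − 0.702²) = 1/√0.507196 = 1.4041.
The moving clock records proper time: Δτ = Δt/γ = 38.3/1.4041 = 27.3 years.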